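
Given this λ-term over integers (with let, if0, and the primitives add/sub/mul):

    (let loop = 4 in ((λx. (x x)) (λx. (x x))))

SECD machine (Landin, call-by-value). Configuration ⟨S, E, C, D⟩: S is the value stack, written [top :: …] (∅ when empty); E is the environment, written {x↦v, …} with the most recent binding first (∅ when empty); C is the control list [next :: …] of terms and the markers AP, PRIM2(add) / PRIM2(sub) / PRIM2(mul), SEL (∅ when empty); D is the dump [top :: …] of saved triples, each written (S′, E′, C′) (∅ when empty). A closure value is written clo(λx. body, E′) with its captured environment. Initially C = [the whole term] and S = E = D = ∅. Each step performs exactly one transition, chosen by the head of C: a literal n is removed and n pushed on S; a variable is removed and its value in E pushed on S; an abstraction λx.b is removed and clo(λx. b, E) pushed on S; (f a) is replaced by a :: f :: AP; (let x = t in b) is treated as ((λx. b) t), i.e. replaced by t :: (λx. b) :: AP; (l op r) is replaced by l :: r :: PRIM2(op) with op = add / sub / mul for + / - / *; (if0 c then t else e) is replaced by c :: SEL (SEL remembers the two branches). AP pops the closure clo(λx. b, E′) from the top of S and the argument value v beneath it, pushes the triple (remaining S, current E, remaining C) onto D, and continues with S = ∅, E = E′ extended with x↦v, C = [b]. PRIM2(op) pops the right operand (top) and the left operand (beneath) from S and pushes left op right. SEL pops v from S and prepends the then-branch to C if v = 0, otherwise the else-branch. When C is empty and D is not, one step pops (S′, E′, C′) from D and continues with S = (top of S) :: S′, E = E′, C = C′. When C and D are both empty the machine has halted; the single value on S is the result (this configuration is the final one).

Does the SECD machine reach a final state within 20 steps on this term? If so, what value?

Answer: DIVERGES (no final state within 20 steps)

Execution trace:
[0] [S=∅ | E=∅ | C=[(let loop = 4 in ((λx. (x x)) (λx. (x x))))] | D=∅]
[1] [S=∅ | E=∅ | C=[4 :: (λloop. ((λx. (x x)) (λx. (x x)))) :: AP] | D=∅]
[2] [S=[4] | E=∅ | C=[(λloop. ((λx. (x x)) (λx. (x x)))) :: AP] | D=∅]
[3] [S=[clo(λloop. ((λx. (x x)) (λx. (x x))), ∅) :: 4] | E=∅ | C=[AP] | D=∅]
[4] [S=∅ | E={loop↦4} | C=[((λx. (x x)) (λx. (x x)))] | D=[(∅, ∅, ∅)]]
[5] [S=∅ | E={loop↦4} | C=[(λx. (x x)) :: (λx. (x x)) :: AP] | D=[(∅, ∅, ∅)]]
[6] [S=[clo(λx. (x x), {loop↦4})] | E={loop↦4} | C=[(λx. (x x)) :: AP] | D=[(∅, ∅, ∅)]]
[7] [S=[clo(λx. (x x), {loop↦4}) :: clo(λx. (x x), {loop↦4})] | E={loop↦4} | C=[AP] | D=[(∅, ∅, ∅)]]
[8] [S=∅ | E={x↦clo(λx. (x x), {loop↦4}), loop↦4} | C=[(x x)] | D=[(∅, {loop↦4}, ∅) :: (∅, ∅, ∅)]]
[9] [S=∅ | E={x↦clo(λx. (x x), {loop↦4}), loop↦4} | C=[x :: x :: AP] | D=[(∅, {loop↦4}, ∅) :: (∅, ∅, ∅)]]
[10] [S=[clo(λx. (x x), {loop↦4})] | E={x↦clo(λx. (x x), {loop↦4}), loop↦4} | C=[x :: AP] | D=[(∅, {loop↦4}, ∅) :: (∅, ∅, ∅)]]
[11] [S=[clo(λx. (x x), {loop↦4}) :: clo(λx. (x x), {loop↦4})] | E={x↦clo(λx. (x x), {loop↦4}), loop↦4} | C=[AP] | D=[(∅, {loop↦4}, ∅) :: (∅, ∅, ∅)]]
[12] [S=∅ | E={x↦clo(λx. (x x), {loop↦4}), loop↦4} | C=[(x x)] | D=[(∅, {x↦clo(λx. (x x), {loop↦4}), loop↦4}, ∅) :: (∅, {loop↦4}, ∅) :: (∅, ∅, ∅)]]
[13] [S=∅ | E={x↦clo(λx. (x x), {loop↦4}), loop↦4} | C=[x :: x :: AP] | D=[(∅, {x↦clo(λx. (x x), {loop↦4}), loop↦4}, ∅) :: (∅, {loop↦4}, ∅) :: (∅, ∅, ∅)]]
[14] [S=[clo(λx. (x x), {loop↦4})] | E={x↦clo(λx. (x x), {loop↦4}), loop↦4} | C=[x :: AP] | D=[(∅, {x↦clo(λx. (x x), {loop↦4}), loop↦4}, ∅) :: (∅, {loop↦4}, ∅) :: (∅, ∅, ∅)]]
[15] [S=[clo(λx. (x x), {loop↦4}) :: clo(λx. (x x), {loop↦4})] | E={x↦clo(λx. (x x), {loop↦4}), loop↦4} | C=[AP] | D=[(∅, {x↦clo(λx. (x x), {loop↦4}), loop↦4}, ∅) :: (∅, {loop↦4}, ∅) :: (∅, ∅, ∅)]]
[16] [S=∅ | E={x↦clo(λx. (x x), {loop↦4}), loop↦4} | C=[(x x)] | D=[(∅, {x↦clo(λx. (x x), {loop↦4}), loop↦4}, ∅) :: (∅, {x↦clo(λx. (x x), {loop↦4}), loop↦4}, ∅) :: (∅, {loop↦4}, ∅) :: (∅, ∅, ∅)]]
[17] [S=∅ | E={x↦clo(λx. (x x), {loop↦4}), loop↦4} | C=[x :: x :: AP] | D=[(∅, {x↦clo(λx. (x x), {loop↦4}), loop↦4}, ∅) :: (∅, {x↦clo(λx. (x x), {loop↦4}), loop↦4}, ∅) :: (∅, {loop↦4}, ∅) :: (∅, ∅, ∅)]]
[18] [S=[clo(λx. (x x), {loop↦4})] | E={x↦clo(λx. (x x), {loop↦4}), loop↦4} | C=[x :: AP] | D=[(∅, {x↦clo(λx. (x x), {loop↦4}), loop↦4}, ∅) :: (∅, {x↦clo(λx. (x x), {loop↦4}), loop↦4}, ∅) :: (∅, {loop↦4}, ∅) :: (∅, ∅, ∅)]]
[19] [S=[clo(λx. (x x), {loop↦4}) :: clo(λx. (x x), {loop↦4})] | E={x↦clo(λx. (x x), {loop↦4}), loop↦4} | C=[AP] | D=[(∅, {x↦clo(λx. (x x), {loop↦4}), loop↦4}, ∅) :: (∅, {x↦clo(λx. (x x), {loop↦4}), loop↦4}, ∅) :: (∅, {loop↦4}, ∅) :: (∅, ∅, ∅)]]
[20] [S=∅ | E={x↦clo(λx. (x x), {loop↦4}), loop↦4} | C=[(x x)] | D=[(∅, {x↦clo(λx. (x x), {loop↦4}), loop↦4}, ∅) :: (∅, {x↦clo(λx. (x x), {loop↦4}), loop↦4}, ∅) :: (∅, {x↦clo(λx. (x x), {loop↦4}), loop↦4}, ∅) :: (∅, {loop↦4}, ∅) :: (∅, ∅, ∅)]]
→ 20 transitions taken and the configuration is still not final: no result within 20 steps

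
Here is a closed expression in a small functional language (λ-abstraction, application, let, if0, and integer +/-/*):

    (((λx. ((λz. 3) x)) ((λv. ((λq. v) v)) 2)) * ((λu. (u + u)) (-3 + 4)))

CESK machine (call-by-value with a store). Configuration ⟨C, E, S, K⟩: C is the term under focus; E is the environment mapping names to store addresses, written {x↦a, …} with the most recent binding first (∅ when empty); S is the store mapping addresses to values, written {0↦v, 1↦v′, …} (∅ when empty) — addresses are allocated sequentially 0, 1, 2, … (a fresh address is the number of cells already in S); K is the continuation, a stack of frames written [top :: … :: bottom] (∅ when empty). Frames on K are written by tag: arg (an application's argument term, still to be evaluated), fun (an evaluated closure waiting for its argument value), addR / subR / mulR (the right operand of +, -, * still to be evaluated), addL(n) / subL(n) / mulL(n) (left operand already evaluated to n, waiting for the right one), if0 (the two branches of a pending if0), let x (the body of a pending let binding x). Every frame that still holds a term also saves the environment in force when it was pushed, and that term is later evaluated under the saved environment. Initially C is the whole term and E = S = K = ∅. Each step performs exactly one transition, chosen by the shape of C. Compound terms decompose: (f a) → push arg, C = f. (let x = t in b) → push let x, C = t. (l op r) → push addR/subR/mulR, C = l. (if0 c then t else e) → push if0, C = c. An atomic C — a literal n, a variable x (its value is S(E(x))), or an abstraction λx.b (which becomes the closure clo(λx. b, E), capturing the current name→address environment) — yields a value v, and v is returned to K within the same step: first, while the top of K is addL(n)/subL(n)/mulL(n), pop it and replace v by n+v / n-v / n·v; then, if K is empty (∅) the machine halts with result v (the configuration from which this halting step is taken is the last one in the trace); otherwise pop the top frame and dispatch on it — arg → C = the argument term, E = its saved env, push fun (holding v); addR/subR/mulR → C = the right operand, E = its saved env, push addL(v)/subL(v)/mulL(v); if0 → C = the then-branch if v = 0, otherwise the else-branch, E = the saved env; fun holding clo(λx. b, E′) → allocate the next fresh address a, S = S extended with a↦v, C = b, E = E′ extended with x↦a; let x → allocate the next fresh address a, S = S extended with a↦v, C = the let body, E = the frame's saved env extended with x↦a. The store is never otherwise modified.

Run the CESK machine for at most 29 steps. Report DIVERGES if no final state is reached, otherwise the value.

Answer: 6

Machine steps:
t=0: ⟨C=(((λx. ((λz. 3) x)) ((λv. ((λq. v) v)) 2)) * ((λu. (u + u)) (-3 + 4))); E=∅; S=∅; K=∅⟩
t=1: ⟨C=((λx. ((λz. 3) x)) ((λv. ((λq. v) v)) 2)); E=∅; S=∅; K=[mulR]⟩
t=2: ⟨C=(λx. ((λz. 3) x)); E=∅; S=∅; K=[arg :: mulR]⟩
t=3: ⟨C=((λv. ((λq. v) v)) 2); E=∅; S=∅; K=[fun :: mulR]⟩
t=4: ⟨C=(λv. ((λq. v) v)); E=∅; S=∅; K=[arg :: fun :: mulR]⟩
t=5: ⟨C=2; E=∅; S=∅; K=[fun :: fun :: mulR]⟩
t=6: ⟨C=((λq. v) v); E={v↦0}; S={0↦2}; K=[fun :: mulR]⟩
t=7: ⟨C=(λq. v); E={v↦0}; S={0↦2}; K=[arg :: fun :: mulR]⟩
t=8: ⟨C=v; E={v↦0}; S={0↦2}; K=[fun :: fun :: mulR]⟩
t=9: ⟨C=v; E={q↦1, v↦0}; S={0↦2, 1↦2}; K=[fun :: mulR]⟩
t=10: ⟨C=((λz. 3) x); E={x↦2}; S={0↦2, 1↦2, 2↦2}; K=[mulR]⟩
t=11: ⟨C=(λz. 3); E={x↦2}; S={0↦2, 1↦2, 2↦2}; K=[arg :: mulR]⟩
t=12: ⟨C=x; E={x↦2}; S={0↦2, 1↦2, 2↦2}; K=[fun :: mulR]⟩
t=13: ⟨C=3; E={z↦3, x↦2}; S={0↦2, 1↦2, 2↦2, 3↦2}; K=[mulR]⟩
t=14: ⟨C=((λu. (u + u)) (-3 + 4)); E=∅; S={0↦2, 1↦2, 2↦2, 3↦2}; K=[mulL(3)]⟩
t=15: ⟨C=(λu. (u + u)); E=∅; S={0↦2, 1↦2, 2↦2, 3↦2}; K=[arg :: mulL(3)]⟩
t=16: ⟨C=(-3 + 4); E=∅; S={0↦2, 1↦2, 2↦2, 3↦2}; K=[fun :: mulL(3)]⟩
t=17: ⟨C=-3; E=∅; S={0↦2, 1↦2, 2↦2, 3↦2}; K=[addR :: fun :: mulL(3)]⟩
t=18: ⟨C=4; E=∅; S={0↦2, 1↦2, 2↦2, 3↦2}; K=[addL(-3) :: fun :: mulL(3)]⟩
t=19: ⟨C=(u + u); E={u↦4}; S={0↦2, 1↦2, 2↦2, 3↦2, 4↦1}; K=[mulL(3)]⟩
t=20: ⟨C=u; E={u↦4}; S={0↦2, 1↦2, 2↦2, 3↦2, 4↦1}; K=[addR :: mulL(3)]⟩
t=21: ⟨C=u; E={u↦4}; S={0↦2, 1↦2, 2↦2, 3↦2, 4↦1}; K=[addL(1) :: mulL(3)]⟩
→ final value 6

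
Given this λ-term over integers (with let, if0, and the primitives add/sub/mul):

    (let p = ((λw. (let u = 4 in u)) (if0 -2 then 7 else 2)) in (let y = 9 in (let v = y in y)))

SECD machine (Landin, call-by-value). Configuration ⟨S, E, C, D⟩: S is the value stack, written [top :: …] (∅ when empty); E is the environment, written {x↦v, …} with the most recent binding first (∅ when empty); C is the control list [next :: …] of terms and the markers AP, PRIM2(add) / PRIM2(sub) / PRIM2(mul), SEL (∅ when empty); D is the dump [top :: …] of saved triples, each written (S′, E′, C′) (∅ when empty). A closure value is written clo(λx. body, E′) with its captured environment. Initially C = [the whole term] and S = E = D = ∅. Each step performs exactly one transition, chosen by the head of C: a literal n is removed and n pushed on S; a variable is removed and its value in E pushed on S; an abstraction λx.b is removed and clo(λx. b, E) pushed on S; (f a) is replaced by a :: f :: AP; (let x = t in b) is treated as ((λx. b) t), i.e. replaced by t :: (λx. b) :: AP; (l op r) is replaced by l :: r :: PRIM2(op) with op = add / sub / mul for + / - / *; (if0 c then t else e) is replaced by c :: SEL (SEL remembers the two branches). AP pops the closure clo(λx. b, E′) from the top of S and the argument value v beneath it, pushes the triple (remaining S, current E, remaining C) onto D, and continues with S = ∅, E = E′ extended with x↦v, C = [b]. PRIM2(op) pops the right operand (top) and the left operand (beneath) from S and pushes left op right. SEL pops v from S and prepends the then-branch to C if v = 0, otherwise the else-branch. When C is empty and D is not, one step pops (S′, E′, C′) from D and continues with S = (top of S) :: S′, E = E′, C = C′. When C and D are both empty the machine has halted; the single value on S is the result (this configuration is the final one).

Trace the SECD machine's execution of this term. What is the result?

Answer: 9

Execution trace:
0. ⟨S=∅; E=∅; C=[(let p = ((λw. (let u = 4 in u)) (if0 -2 then 7 else 2)) in (let y = 9 in (let v = y in y)))]; D=∅⟩
1. ⟨S=∅; E=∅; C=[((λw. (let u = 4 in u)) (if0 -2 then 7 else 2)) :: (λp. (let y = 9 in (let v = y in y))) :: AP]; D=∅⟩
2. ⟨S=∅; E=∅; C=[(if0 -2 then 7 else 2) :: (λw. (let u = 4 in u)) :: AP :: (λp. (let y = 9 in (let v = y in y))) :: AP]; D=∅⟩
3. ⟨S=∅; E=∅; C=[-2 :: SEL :: (λw. (let u = 4 in u)) :: AP :: (λp. (let y = 9 in (let v = y in y))) :: AP]; D=∅⟩
4. ⟨S=[-2]; E=∅; C=[SEL :: (λw. (let u = 4 in u)) :: AP :: (λp. (let y = 9 in (let v = y in y))) :: AP]; D=∅⟩
5. ⟨S=∅; E=∅; C=[2 :: (λw. (let u = 4 in u)) :: AP :: (λp. (let y = 9 in (let v = y in y))) :: AP]; D=∅⟩
6. ⟨S=[2]; E=∅; C=[(λw. (let u = 4 in u)) :: AP :: (λp. (let y = 9 in (let v = y in y))) :: AP]; D=∅⟩
7. ⟨S=[clo(λw. (let u = 4 in u), ∅) :: 2]; E=∅; C=[AP :: (λp. (let y = 9 in (let v = y in y))) :: AP]; D=∅⟩
8. ⟨S=∅; E={w↦2}; C=[(let u = 4 in u)]; D=[(∅, ∅, [(λp. (let y = 9 in (let v = y in y))) :: AP])]⟩
9. ⟨S=∅; E={w↦2}; C=[4 :: (λu. u) :: AP]; D=[(∅, ∅, [(λp. (let y = 9 in (let v = y in y))) :: AP])]⟩
10. ⟨S=[4]; E={w↦2}; C=[(λu. u) :: AP]; D=[(∅, ∅, [(λp. (let y = 9 in (let v = y in y))) :: AP])]⟩
11. ⟨S=[clo(λu. u, {w↦2}) :: 4]; E={w↦2}; C=[AP]; D=[(∅, ∅, [(λp. (let y = 9 in (let v = y in y))) :: AP])]⟩
12. ⟨S=∅; E={u↦4, w↦2}; C=[u]; D=[(∅, {w↦2}, ∅) :: (∅, ∅, [(λp. (let y = 9 in (let v = y in y))) :: AP])]⟩
13. ⟨S=[4]; E={u↦4, w↦2}; C=∅; D=[(∅, {w↦2}, ∅) :: (∅, ∅, [(λp. (let y = 9 in (let v = y in y))) :: AP])]⟩
14. ⟨S=[4]; E={w↦2}; C=∅; D=[(∅, ∅, [(λp. (let y = 9 in (let v = y in y))) :: AP])]⟩
15. ⟨S=[4]; E=∅; C=[(λp. (let y = 9 in (let v = y in y))) :: AP]; D=∅⟩
16. ⟨S=[clo(λp. (let y = 9 in (let v = y in y)), ∅) :: 4]; E=∅; C=[AP]; D=∅⟩
17. ⟨S=∅; E={p↦4}; C=[(let y = 9 in (let v = y in y))]; D=[(∅, ∅, ∅)]⟩
18. ⟨S=∅; E={p↦4}; C=[9 :: (λy. (let v = y in y)) :: AP]; D=[(∅, ∅, ∅)]⟩
19. ⟨S=[9]; E={p↦4}; C=[(λy. (let v = y in y)) :: AP]; D=[(∅, ∅, ∅)]⟩
20. ⟨S=[clo(λy. (let v = y in y), {p↦4}) :: 9]; E={p↦4}; C=[AP]; D=[(∅, ∅, ∅)]⟩
21. ⟨S=∅; E={y↦9, p↦4}; C=[(let v = y in y)]; D=[(∅, {p↦4}, ∅) :: (∅, ∅, ∅)]⟩
22. ⟨S=∅; E={y↦9, p↦4}; C=[y :: (λv. y) :: AP]; D=[(∅, {p↦4}, ∅) :: (∅, ∅, ∅)]⟩
23. ⟨S=[9]; E={y↦9, p↦4}; C=[(λv. y) :: AP]; D=[(∅, {p↦4}, ∅) :: (∅, ∅, ∅)]⟩
24. ⟨S=[clo(λv. y, {y↦9, p↦4}) :: 9]; E={y↦9, p↦4}; C=[AP]; D=[(∅, {p↦4}, ∅) :: (∅, ∅, ∅)]⟩
25. ⟨S=∅; E={v↦9, y↦9, p↦4}; C=[y]; D=[(∅, {y↦9, p↦4}, ∅) :: (∅, {p↦4}, ∅) :: (∅, ∅, ∅)]⟩
26. ⟨S=[9]; E={v↦9, y↦9, p↦4}; C=∅; D=[(∅, {y↦9, p↦4}, ∅) :: (∅, {p↦4}, ∅) :: (∅, ∅, ∅)]⟩
27. ⟨S=[9]; E={y↦9, p↦4}; C=∅; D=[(∅, {p↦4}, ∅) :: (∅, ∅, ∅)]⟩
28. ⟨S=[9]; E={p↦4}; C=∅; D=[(∅, ∅, ∅)]⟩
29. ⟨S=[9]; E=∅; C=∅; D=∅⟩
→ final value 9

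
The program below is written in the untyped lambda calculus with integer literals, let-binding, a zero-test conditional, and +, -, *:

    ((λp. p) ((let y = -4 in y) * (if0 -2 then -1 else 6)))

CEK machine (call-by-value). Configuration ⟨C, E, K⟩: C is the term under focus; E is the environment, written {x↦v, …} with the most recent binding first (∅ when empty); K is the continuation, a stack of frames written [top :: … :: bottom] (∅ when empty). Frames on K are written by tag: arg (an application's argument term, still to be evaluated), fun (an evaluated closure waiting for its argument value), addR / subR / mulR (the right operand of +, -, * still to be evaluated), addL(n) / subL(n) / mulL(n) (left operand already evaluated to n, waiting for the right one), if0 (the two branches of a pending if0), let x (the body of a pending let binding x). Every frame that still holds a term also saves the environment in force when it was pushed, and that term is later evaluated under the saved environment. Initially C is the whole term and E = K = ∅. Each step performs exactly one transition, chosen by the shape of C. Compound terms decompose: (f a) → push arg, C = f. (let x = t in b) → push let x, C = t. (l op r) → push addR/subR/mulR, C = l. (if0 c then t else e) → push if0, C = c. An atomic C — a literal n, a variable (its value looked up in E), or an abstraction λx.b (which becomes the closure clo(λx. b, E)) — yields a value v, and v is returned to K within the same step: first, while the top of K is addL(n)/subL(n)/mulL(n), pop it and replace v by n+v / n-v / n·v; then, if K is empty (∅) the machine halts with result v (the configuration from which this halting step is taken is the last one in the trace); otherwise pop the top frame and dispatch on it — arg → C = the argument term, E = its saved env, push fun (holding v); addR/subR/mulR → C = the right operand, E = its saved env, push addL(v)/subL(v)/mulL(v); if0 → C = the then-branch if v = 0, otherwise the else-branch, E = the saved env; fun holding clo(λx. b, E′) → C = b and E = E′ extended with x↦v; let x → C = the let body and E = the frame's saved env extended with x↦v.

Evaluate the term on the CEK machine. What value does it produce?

Answer: -24

Execution trace:
0. ⟨C=((λp. p) ((let y = -4 in y) * (if0 -2 then -1 else 6))); E=∅; K=∅⟩
1. ⟨C=(λp. p); E=∅; K=[arg]⟩
2. ⟨C=((let y = -4 in y) * (if0 -2 then -1 else 6)); E=∅; K=[fun]⟩
3. ⟨C=(let y = -4 in y); E=∅; K=[mulR :: fun]⟩
4. ⟨C=-4; E=∅; K=[let y :: mulR :: fun]⟩
5. ⟨C=y; E={y↦-4}; K=[mulR :: fun]⟩
6. ⟨C=(if0 -2 then -1 else 6); E=∅; K=[mulL(-4) :: fun]⟩
7. ⟨C=-2; E=∅; K=[if0 :: mulL(-4) :: fun]⟩
8. ⟨C=6; E=∅; K=[mulL(-4) :: fun]⟩
9. ⟨C=p; E={p↦-24}; K=∅⟩
→ final value -24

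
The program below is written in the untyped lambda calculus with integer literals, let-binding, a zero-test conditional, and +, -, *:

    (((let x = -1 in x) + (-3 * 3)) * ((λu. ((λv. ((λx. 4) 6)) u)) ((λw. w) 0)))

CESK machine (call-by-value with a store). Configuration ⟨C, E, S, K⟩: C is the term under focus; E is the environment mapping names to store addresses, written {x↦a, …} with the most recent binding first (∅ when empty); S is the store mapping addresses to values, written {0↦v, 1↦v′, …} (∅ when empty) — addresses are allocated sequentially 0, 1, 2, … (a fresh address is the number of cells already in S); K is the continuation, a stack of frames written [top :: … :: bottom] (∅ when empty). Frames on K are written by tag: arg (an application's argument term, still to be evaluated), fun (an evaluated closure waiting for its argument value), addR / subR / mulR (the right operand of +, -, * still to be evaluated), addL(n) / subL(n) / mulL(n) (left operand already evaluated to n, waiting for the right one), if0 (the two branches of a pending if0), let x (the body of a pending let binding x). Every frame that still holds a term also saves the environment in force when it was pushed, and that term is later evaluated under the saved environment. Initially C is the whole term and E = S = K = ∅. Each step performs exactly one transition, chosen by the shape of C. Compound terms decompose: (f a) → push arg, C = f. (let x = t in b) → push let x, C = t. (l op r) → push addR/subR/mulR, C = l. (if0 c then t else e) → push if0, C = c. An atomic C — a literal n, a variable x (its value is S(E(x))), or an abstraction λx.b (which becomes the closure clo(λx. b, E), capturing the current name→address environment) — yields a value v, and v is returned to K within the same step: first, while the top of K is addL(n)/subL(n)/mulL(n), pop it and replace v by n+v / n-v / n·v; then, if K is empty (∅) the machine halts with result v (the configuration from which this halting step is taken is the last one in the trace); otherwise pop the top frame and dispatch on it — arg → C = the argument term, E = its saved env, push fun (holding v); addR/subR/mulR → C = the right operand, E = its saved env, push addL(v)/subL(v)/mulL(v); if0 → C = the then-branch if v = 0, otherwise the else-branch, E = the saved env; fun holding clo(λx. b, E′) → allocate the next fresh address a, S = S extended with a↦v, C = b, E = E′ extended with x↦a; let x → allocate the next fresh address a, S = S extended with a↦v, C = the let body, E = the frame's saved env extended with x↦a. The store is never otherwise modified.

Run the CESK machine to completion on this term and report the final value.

step 0: <C=(((let x = -1 in x) + (-3 * 3)) * ((λu. ((λv. ((λx. 4) 6)) u)) ((λw. w) 0))), E=∅, S=∅, K=∅>
step 1: <C=((let x = -1 in x) + (-3 * 3)), E=∅, S=∅, K=[mulR]>
step 2: <C=(let x = -1 in x), E=∅, S=∅, K=[addR :: mulR]>
step 3: <C=-1, E=∅, S=∅, K=[let x :: addR :: mulR]>
step 4: <C=x, E={x↦0}, S={0↦-1}, K=[addR :: mulR]>
step 5: <C=(-3 * 3), E=∅, S={0↦-1}, K=[addL(-1) :: mulR]>
step 6: <C=-3, E=∅, S={0↦-1}, K=[mulR :: addL(-1) :: mulR]>
step 7: <C=3, E=∅, S={0↦-1}, K=[mulL(-3) :: addL(-1) :: mulR]>
step 8: <C=((λu. ((λv. ((λx. 4) 6)) u)) ((λw. w) 0)), E=∅, S={0↦-1}, K=[mulL(-10)]>
step 9: <C=(λu. ((λv. ((λx. 4) 6)) u)), E=∅, S={0↦-1}, K=[arg :: mulL(-10)]>
step 10: <C=((λw. w) 0), E=∅, S={0↦-1}, K=[fun :: mulL(-10)]>
step 11: <C=(λw. w), E=∅, S={0↦-1}, K=[arg :: fun :: mulL(-10)]>
step 12: <C=0, E=∅, S={0↦-1}, K=[fun :: fun :: mulL(-10)]>
step 13: <C=w, E={w↦1}, S={0↦-1, 1↦0}, K=[fun :: mulL(-10)]>
step 14: <C=((λv. ((λx. 4) 6)) u), E={u↦2}, S={0↦-1, 1↦0, 2↦0}, K=[mulL(-10)]>
step 15: <C=(λv. ((λx. 4) 6)), E={u↦2}, S={0↦-1, 1↦0, 2↦0}, K=[arg :: mulL(-10)]>
step 16: <C=u, E={u↦2}, S={0↦-1, 1↦0, 2↦0}, K=[fun :: mulL(-10)]>
step 17: <C=((λx. 4) 6), E={v↦3, u↦2}, S={0↦-1, 1↦0, 2↦0, 3↦0}, K=[mulL(-10)]>
step 18: <C=(λx. 4), E={v↦3, u↦2}, S={0↦-1, 1↦0, 2↦0, 3↦0}, K=[arg :: mulL(-10)]>
step 19: <C=6, E={v↦3, u↦2}, S={0↦-1, 1↦0, 2↦0, 3↦0}, K=[fun :: mulL(-10)]>
step 20: <C=4, E={x↦4, v↦3, u↦2}, S={0↦-1, 1↦0, 2↦0, 3↦0, 4↦6}, K=[mulL(-10)]>
→ final value -40

Answer: -40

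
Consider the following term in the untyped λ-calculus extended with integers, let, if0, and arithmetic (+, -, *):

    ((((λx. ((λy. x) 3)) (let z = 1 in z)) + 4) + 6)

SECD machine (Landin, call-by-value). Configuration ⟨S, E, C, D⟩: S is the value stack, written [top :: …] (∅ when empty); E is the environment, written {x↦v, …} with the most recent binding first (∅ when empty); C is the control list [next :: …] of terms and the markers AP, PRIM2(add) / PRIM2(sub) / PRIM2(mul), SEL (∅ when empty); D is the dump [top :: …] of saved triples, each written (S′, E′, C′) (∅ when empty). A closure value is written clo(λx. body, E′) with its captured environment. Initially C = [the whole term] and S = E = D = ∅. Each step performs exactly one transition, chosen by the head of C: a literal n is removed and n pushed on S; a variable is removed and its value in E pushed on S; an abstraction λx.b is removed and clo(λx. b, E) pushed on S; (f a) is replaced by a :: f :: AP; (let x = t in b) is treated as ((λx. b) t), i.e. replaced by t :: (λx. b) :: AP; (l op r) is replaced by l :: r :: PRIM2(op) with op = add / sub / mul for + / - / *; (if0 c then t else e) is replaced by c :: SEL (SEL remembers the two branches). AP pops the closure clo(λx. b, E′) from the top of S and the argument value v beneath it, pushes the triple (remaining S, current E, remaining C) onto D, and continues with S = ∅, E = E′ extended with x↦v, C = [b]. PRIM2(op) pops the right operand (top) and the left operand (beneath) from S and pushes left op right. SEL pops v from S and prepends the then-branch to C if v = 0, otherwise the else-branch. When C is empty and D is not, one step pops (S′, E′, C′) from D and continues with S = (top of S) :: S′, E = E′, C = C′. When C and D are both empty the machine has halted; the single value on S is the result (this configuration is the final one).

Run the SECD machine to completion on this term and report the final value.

Answer: 11

Derivation:
[0] <S=∅, E=∅, C=[((((λx. ((λy. x) 3)) (let z = 1 in z)) + 4) + 6)], D=∅>
[1] <S=∅, E=∅, C=[(((λx. ((λy. x) 3)) (let z = 1 in z)) + 4) :: 6 :: PRIM2(add)], D=∅>
[2] <S=∅, E=∅, C=[((λx. ((λy. x) 3)) (let z = 1 in z)) :: 4 :: PRIM2(add) :: 6 :: PRIM2(add)], D=∅>
[3] <S=∅, E=∅, C=[(let z = 1 in z) :: (λx. ((λy. x) 3)) :: AP :: 4 :: PRIM2(add) :: 6 :: PRIM2(add)], D=∅>
[4] <S=∅, E=∅, C=[1 :: (λz. z) :: AP :: (λx. ((λy. x) 3)) :: AP :: 4 :: PRIM2(add) :: 6 :: PRIM2(add)], D=∅>
[5] <S=[1], E=∅, C=[(λz. z) :: AP :: (λx. ((λy. x) 3)) :: AP :: 4 :: PRIM2(add) :: 6 :: PRIM2(add)], D=∅>
[6] <S=[clo(λz. z, ∅) :: 1], E=∅, C=[AP :: (λx. ((λy. x) 3)) :: AP :: 4 :: PRIM2(add) :: 6 :: PRIM2(add)], D=∅>
[7] <S=∅, E={z↦1}, C=[z], D=[(∅, ∅, [(λx. ((λy. x) 3)) :: AP :: 4 :: PRIM2(add) :: 6 :: PRIM2(add)])]>
[8] <S=[1], E={z↦1}, C=∅, D=[(∅, ∅, [(λx. ((λy. x) 3)) :: AP :: 4 :: PRIM2(add) :: 6 :: PRIM2(add)])]>
[9] <S=[1], E=∅, C=[(λx. ((λy. x) 3)) :: AP :: 4 :: PRIM2(add) :: 6 :: PRIM2(add)], D=∅>
[10] <S=[clo(λx. ((λy. x) 3), ∅) :: 1], E=∅, C=[AP :: 4 :: PRIM2(add) :: 6 :: PRIM2(add)], D=∅>
[11] <S=∅, E={x↦1}, C=[((λy. x) 3)], D=[(∅, ∅, [4 :: PRIM2(add) :: 6 :: PRIM2(add)])]>
[12] <S=∅, E={x↦1}, C=[3 :: (λy. x) :: AP], D=[(∅, ∅, [4 :: PRIM2(add) :: 6 :: PRIM2(add)])]>
[13] <S=[3], E={x↦1}, C=[(λy. x) :: AP], D=[(∅, ∅, [4 :: PRIM2(add) :: 6 :: PRIM2(add)])]>
[14] <S=[clo(λy. x, {x↦1}) :: 3], E={x↦1}, C=[AP], D=[(∅, ∅, [4 :: PRIM2(add) :: 6 :: PRIM2(add)])]>
[15] <S=∅, E={y↦3, x↦1}, C=[x], D=[(∅, {x↦1}, ∅) :: (∅, ∅, [4 :: PRIM2(add) :: 6 :: PRIM2(add)])]>
[16] <S=[1], E={y↦3, x↦1}, C=∅, D=[(∅, {x↦1}, ∅) :: (∅, ∅, [4 :: PRIM2(add) :: 6 :: PRIM2(add)])]>
[17] <S=[1], E={x↦1}, C=∅, D=[(∅, ∅, [4 :: PRIM2(add) :: 6 :: PRIM2(add)])]>
[18] <S=[1], E=∅, C=[4 :: PRIM2(add) :: 6 :: PRIM2(add)], D=∅>
[19] <S=[4 :: 1], E=∅, C=[PRIM2(add) :: 6 :: PRIM2(add)], D=∅>
[20] <S=[5], E=∅, C=[6 :: PRIM2(add)], D=∅>
[21] <S=[6 :: 5], E=∅, C=[PRIM2(add)], D=∅>
[22] <S=[11], E=∅, C=∅, D=∅>
→ final value 11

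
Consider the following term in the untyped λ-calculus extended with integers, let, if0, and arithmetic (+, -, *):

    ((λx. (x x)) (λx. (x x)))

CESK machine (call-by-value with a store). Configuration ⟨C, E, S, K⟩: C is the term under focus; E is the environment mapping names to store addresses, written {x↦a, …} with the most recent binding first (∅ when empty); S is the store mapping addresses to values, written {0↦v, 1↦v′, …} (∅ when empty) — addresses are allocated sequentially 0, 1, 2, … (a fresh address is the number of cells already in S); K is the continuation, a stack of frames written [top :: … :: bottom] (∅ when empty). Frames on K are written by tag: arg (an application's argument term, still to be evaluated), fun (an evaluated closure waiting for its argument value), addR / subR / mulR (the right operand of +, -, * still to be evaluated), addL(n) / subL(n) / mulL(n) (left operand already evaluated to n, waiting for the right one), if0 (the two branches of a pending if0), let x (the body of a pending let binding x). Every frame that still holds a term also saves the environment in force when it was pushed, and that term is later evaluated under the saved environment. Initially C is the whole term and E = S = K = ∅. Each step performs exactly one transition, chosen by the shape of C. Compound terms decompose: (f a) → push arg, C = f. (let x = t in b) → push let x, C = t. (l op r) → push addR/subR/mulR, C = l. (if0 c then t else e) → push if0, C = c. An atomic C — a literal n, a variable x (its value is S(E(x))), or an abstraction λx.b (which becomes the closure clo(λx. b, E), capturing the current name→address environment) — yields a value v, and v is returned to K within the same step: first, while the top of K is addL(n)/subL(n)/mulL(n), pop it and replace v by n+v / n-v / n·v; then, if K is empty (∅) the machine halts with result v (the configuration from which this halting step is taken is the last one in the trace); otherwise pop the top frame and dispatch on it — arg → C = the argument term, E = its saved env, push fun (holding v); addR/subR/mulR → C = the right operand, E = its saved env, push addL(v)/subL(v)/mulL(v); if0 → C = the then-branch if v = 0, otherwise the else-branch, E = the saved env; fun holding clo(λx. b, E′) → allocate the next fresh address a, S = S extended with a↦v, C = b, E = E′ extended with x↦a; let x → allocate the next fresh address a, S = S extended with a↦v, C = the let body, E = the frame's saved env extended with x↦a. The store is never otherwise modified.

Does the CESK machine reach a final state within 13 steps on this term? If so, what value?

Answer: DIVERGES (no final state within 13 steps)

Execution trace:
t=0: [C=((λx. (x x)) (λx. (x x))) | E=∅ | S=∅ | K=∅]
t=1: [C=(λx. (x x)) | E=∅ | S=∅ | K=[arg]]
t=2: [C=(λx. (x x)) | E=∅ | S=∅ | K=[fun]]
t=3: [C=(x x) | E={x↦0} | S={0↦clo(λx. (x x), ∅)} | K=∅]
t=4: [C=x | E={x↦0} | S={0↦clo(λx. (x x), ∅)} | K=[arg]]
t=5: [C=x | E={x↦0} | S={0↦clo(λx. (x x), ∅)} | K=[fun]]
t=6: [C=(x x) | E={x↦1} | S={0↦clo(λx. (x x), ∅), 1↦clo(λx. (x x), ∅)} | K=∅]
t=7: [C=x | E={x↦1} | S={0↦clo(λx. (x x), ∅), 1↦clo(λx. (x x), ∅)} | K=[arg]]
t=8: [C=x | E={x↦1} | S={0↦clo(λx. (x x), ∅), 1↦clo(λx. (x x), ∅)} | K=[fun]]
t=9: [C=(x x) | E={x↦2} | S={0↦clo(λx. (x x), ∅), 1↦clo(λx. (x x), ∅), 2↦clo(λx. (x x), ∅)} | K=∅]
t=10: [C=x | E={x↦2} | S={0↦clo(λx. (x x), ∅), 1↦clo(λx. (x x), ∅), 2↦clo(λx. (x x), ∅)} | K=[arg]]
t=11: [C=x | E={x↦2} | S={0↦clo(λx. (x x), ∅), 1↦clo(λx. (x x), ∅), 2↦clo(λx. (x x), ∅)} | K=[fun]]
t=12: [C=(x x) | E={x↦3} | S={0↦clo(λx. (x x), ∅), 1↦clo(λx. (x x), ∅), 2↦clo(λx. (x x), ∅), 3↦clo(λx. (x x), ∅)} | K=∅]
t=13: [C=x | E={x↦3} | S={0↦clo(λx. (x x), ∅), 1↦clo(λx. (x x), ∅), 2↦clo(λx. (x x), ∅), 3↦clo(λx. (x x), ∅)} | K=[arg]]
→ 13 transitions taken and the configuration is still not final: no result within 13 steps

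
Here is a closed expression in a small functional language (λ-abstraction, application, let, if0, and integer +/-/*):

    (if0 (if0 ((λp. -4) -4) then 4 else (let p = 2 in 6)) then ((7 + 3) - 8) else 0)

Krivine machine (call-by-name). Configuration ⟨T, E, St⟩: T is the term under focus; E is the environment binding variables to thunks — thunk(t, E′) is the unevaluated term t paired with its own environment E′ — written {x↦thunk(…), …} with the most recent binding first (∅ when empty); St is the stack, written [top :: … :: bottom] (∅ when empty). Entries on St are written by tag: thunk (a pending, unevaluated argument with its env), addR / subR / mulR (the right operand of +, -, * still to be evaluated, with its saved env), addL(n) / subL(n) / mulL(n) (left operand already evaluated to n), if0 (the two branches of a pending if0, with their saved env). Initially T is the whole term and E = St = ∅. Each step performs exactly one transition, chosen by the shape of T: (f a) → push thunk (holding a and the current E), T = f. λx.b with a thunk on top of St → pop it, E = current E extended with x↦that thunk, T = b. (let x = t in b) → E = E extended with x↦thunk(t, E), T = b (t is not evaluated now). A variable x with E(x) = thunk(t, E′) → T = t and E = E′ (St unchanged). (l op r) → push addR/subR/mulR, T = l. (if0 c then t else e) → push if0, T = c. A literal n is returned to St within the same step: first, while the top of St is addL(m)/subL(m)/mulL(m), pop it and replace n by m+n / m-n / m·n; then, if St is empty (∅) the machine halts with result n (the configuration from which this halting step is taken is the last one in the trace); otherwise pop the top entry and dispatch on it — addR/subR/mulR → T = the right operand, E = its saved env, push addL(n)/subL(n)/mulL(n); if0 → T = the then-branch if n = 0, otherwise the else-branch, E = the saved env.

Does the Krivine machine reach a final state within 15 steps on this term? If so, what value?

Answer: 0

Machine steps:
step 0: <T=(if0 (if0 ((λp. -4) -4) then 4 else (let p = 2 in 6)) then ((7 + 3) - 8) else 0), E=∅, St=∅>
step 1: <T=(if0 ((λp. -4) -4) then 4 else (let p = 2 in 6)), E=∅, St=[if0]>
step 2: <T=((λp. -4) -4), E=∅, St=[if0 :: if0]>
step 3: <T=(λp. -4), E=∅, St=[thunk :: if0 :: if0]>
step 4: <T=-4, E={p↦thunk(-4, ∅)}, St=[if0 :: if0]>
step 5: <T=(let p = 2 in 6), E=∅, St=[if0]>
step 6: <T=6, E={p↦thunk(2, ∅)}, St=[if0]>
step 7: <T=0, E=∅, St=∅>
→ final value 0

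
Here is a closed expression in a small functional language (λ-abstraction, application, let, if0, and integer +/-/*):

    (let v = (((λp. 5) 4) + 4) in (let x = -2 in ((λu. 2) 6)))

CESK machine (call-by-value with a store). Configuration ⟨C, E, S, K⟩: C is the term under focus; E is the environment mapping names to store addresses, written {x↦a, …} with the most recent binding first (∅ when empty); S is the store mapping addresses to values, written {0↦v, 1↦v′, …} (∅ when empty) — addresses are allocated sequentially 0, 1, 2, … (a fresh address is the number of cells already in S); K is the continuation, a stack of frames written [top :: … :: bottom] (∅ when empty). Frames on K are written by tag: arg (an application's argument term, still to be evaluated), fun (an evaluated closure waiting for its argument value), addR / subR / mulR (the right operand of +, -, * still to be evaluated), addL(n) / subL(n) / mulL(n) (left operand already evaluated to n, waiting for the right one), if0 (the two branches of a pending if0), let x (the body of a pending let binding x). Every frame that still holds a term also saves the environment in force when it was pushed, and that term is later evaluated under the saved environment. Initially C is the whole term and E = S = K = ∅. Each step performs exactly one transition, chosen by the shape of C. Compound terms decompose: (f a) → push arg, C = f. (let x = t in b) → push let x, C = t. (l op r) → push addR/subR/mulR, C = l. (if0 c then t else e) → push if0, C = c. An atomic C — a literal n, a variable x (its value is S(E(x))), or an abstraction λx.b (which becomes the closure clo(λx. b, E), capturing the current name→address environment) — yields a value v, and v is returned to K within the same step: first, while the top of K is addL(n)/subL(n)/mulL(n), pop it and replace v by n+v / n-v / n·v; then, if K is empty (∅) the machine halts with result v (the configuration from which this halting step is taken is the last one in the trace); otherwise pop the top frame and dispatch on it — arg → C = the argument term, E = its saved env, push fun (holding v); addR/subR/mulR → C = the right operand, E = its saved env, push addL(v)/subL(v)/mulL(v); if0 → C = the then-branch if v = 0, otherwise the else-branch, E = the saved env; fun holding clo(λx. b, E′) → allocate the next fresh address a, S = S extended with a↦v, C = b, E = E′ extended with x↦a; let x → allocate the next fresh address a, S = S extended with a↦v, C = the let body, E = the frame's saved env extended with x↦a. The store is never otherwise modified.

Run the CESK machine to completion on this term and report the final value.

Answer: 2

Machine steps:
[0] <C=(let v = (((λp. 5) 4) + 4) in (let x = -2 in ((λu. 2) 6))), E=∅, S=∅, K=∅>
[1] <C=(((λp. 5) 4) + 4), E=∅, S=∅, K=[let v]>
[2] <C=((λp. 5) 4), E=∅, S=∅, K=[addR :: let v]>
[3] <C=(λp. 5), E=∅, S=∅, K=[arg :: addR :: let v]>
[4] <C=4, E=∅, S=∅, K=[fun :: addR :: let v]>
[5] <C=5, E={p↦0}, S={0↦4}, K=[addR :: let v]>
[6] <C=4, E=∅, S={0↦4}, K=[addL(5) :: let v]>
[7] <C=(let x = -2 in ((λu. 2) 6)), E={v↦1}, S={0↦4, 1↦9}, K=∅>
[8] <C=-2, E={v↦1}, S={0↦4, 1↦9}, K=[let x]>
[9] <C=((λu. 2) 6), E={x↦2, v↦1}, S={0↦4, 1↦9, 2↦-2}, K=∅>
[10] <C=(λu. 2), E={x↦2, v↦1}, S={0↦4, 1↦9, 2↦-2}, K=[arg]>
[11] <C=6, E={x↦2, v↦1}, S={0↦4, 1↦9, 2↦-2}, K=[fun]>
[12] <C=2, E={u↦3, x↦2, v↦1}, S={0↦4, 1↦9, 2↦-2, 3↦6}, K=∅>
→ final value 2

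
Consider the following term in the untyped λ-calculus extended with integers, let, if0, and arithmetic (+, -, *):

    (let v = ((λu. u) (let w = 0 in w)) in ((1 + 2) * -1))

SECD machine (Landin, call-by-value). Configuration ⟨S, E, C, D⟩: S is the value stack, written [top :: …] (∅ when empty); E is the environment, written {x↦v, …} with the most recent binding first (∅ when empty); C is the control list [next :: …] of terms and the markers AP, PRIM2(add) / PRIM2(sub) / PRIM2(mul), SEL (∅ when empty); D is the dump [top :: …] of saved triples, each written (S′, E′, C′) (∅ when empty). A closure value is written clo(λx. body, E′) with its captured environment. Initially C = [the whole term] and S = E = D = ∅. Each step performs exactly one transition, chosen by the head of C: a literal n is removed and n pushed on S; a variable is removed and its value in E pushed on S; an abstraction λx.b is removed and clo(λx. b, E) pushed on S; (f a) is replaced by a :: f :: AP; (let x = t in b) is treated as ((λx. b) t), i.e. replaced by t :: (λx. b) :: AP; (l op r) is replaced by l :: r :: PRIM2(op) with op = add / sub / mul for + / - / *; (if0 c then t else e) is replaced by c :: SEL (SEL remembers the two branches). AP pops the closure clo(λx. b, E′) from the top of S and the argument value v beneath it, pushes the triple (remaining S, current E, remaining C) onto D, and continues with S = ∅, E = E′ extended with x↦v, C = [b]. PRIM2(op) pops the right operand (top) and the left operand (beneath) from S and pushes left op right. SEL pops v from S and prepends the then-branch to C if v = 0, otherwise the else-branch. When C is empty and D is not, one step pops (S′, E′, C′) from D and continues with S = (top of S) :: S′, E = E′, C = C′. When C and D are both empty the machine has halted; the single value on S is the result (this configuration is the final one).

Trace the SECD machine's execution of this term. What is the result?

Answer: -3

Execution trace:
0. [S=∅ | E=∅ | C=[(let v = ((λu. u) (let w = 0 in w)) in ((1 + 2) * -1))] | D=∅]
1. [S=∅ | E=∅ | C=[((λu. u) (let w = 0 in w)) :: (λv. ((1 + 2) * -1)) :: AP] | D=∅]
2. [S=∅ | E=∅ | C=[(let w = 0 in w) :: (λu. u) :: AP :: (λv. ((1 + 2) * -1)) :: AP] | D=∅]
3. [S=∅ | E=∅ | C=[0 :: (λw. w) :: AP :: (λu. u) :: AP :: (λv. ((1 + 2) * -1)) :: AP] | D=∅]
4. [S=[0] | E=∅ | C=[(λw. w) :: AP :: (λu. u) :: AP :: (λv. ((1 + 2) * -1)) :: AP] | D=∅]
5. [S=[clo(λw. w, ∅) :: 0] | E=∅ | C=[AP :: (λu. u) :: AP :: (λv. ((1 + 2) * -1)) :: AP] | D=∅]
6. [S=∅ | E={w↦0} | C=[w] | D=[(∅, ∅, [(λu. u) :: AP :: (λv. ((1 + 2) * -1)) :: AP])]]
7. [S=[0] | E={w↦0} | C=∅ | D=[(∅, ∅, [(λu. u) :: AP :: (λv. ((1 + 2) * -1)) :: AP])]]
8. [S=[0] | E=∅ | C=[(λu. u) :: AP :: (λv. ((1 + 2) * -1)) :: AP] | D=∅]
9. [S=[clo(λu. u, ∅) :: 0] | E=∅ | C=[AP :: (λv. ((1 + 2) * -1)) :: AP] | D=∅]
10. [S=∅ | E={u↦0} | C=[u] | D=[(∅, ∅, [(λv. ((1 + 2) * -1)) :: AP])]]
11. [S=[0] | E={u↦0} | C=∅ | D=[(∅, ∅, [(λv. ((1 + 2) * -1)) :: AP])]]
12. [S=[0] | E=∅ | C=[(λv. ((1 + 2) * -1)) :: AP] | D=∅]
13. [S=[clo(λv. ((1 + 2) * -1), ∅) :: 0] | E=∅ | C=[AP] | D=∅]
14. [S=∅ | E={v↦0} | C=[((1 + 2) * -1)] | D=[(∅, ∅, ∅)]]
15. [S=∅ | E={v↦0} | C=[(1 + 2) :: -1 :: PRIM2(mul)] | D=[(∅, ∅, ∅)]]
16. [S=∅ | E={v↦0} | C=[1 :: 2 :: PRIM2(add) :: -1 :: PRIM2(mul)] | D=[(∅, ∅, ∅)]]
17. [S=[1] | E={v↦0} | C=[2 :: PRIM2(add) :: -1 :: PRIM2(mul)] | D=[(∅, ∅, ∅)]]
18. [S=[2 :: 1] | E={v↦0} | C=[PRIM2(add) :: -1 :: PRIM2(mul)] | D=[(∅, ∅, ∅)]]
19. [S=[3] | E={v↦0} | C=[-1 :: PRIM2(mul)] | D=[(∅, ∅, ∅)]]
20. [S=[-1 :: 3] | E={v↦0} | C=[PRIM2(mul)] | D=[(∅, ∅, ∅)]]
21. [S=[-3] | E={v↦0} | C=∅ | D=[(∅, ∅, ∅)]]
22. [S=[-3] | E=∅ | C=∅ | D=∅]
→ final value -3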